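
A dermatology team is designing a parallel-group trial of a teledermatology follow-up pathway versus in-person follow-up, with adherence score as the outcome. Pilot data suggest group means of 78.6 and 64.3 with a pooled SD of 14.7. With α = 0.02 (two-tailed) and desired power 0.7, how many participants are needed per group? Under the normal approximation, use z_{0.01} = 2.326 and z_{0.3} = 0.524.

n = 18 per group

Cohen's d = |M₁ − M₂| / SD_pooled = |78.6 − 64.3| / 14.7 = 14.3 / 14.7 = 0.973.
For two independent groups with equal n: n = 2·((z_{α/2} + z_β) / d)².
z_{α/2} + z_β = 2.326 + 0.524 = 2.850.
n = 2 × (2.850 / 0.973)² = 2 × 2.929² = 2 × 8.58 = 17.2.
Round up to the next whole participant.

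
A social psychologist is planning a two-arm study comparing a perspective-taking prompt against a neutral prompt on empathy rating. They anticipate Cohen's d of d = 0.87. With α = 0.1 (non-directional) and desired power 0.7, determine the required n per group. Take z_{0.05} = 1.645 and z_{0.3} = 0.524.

For two independent groups with equal n: n = 2·((z_{α/2} + z_β) / d)².
z_{α/2} + z_β = 1.645 + 0.524 = 2.169.
n = 2 × (2.169 / 0.87)² = 2 × 2.493² = 2 × 6.22 = 12.4.
Round up to the next whole participant.

n = 13 per group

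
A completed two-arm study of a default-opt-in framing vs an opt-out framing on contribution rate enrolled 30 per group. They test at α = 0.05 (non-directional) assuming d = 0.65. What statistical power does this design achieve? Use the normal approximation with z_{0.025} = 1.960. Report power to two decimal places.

For two equal groups, power = Φ(d·√(n/2) − z_{α/2}).
d·√(n/2) = 0.65 × √(30/2) = 0.65 × 3.873 = 2.517.
z_β = 2.517 − 1.960 = 0.557.
Power = Φ(0.557) = 0.711.

power ≈ 0.71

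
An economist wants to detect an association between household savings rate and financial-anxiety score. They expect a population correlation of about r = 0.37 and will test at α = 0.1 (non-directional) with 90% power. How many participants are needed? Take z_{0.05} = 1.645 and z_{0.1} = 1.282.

Fisher's z: C = ½·ln((1+r)/(1−r)) = ½·ln(2.1746) = 0.3884.
n = ((z_{α/2} + z_β)/C)² + 3.
(1.645 + 1.282) / 0.3884 = 2.927 / 0.3884 = 7.536.
n = 7.536² + 3 = 56.79 + 3 = 59.8.
Round up.

n = 60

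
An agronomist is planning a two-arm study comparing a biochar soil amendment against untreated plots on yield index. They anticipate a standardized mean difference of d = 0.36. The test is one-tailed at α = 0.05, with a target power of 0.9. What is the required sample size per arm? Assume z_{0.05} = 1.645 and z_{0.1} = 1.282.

n = 133 per group

For two independent groups with equal n: n = 2·((z_{α} + z_β) / d)².
z_{α} + z_β = 1.645 + 1.282 = 2.927.
n = 2 × (2.927 / 0.36)² = 2 × 8.131² = 2 × 66.11 = 132.2.
Round up to the next whole participant.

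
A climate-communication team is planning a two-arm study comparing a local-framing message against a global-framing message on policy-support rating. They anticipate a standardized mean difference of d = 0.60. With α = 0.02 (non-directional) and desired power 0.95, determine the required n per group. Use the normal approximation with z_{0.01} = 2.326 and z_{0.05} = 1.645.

For two independent groups with equal n: n = 2·((z_{α/2} + z_β) / d)².
z_{α/2} + z_β = 2.326 + 1.645 = 3.971.
n = 2 × (3.971 / 0.60)² = 2 × 6.618² = 2 × 43.80 = 87.6.
Round up to the next whole participant.

n = 88 per group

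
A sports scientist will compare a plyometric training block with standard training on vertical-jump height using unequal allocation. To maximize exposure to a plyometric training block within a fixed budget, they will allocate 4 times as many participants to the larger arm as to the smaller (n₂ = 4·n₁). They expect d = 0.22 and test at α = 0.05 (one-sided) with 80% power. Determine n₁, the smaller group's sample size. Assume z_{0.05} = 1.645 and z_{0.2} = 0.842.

With allocation ratio k = n₂/n₁ = 4, Var(x̄₁−x̄₂) = σ²(1/n₁ + 1/(k·n₁)) = σ²·(k+1)/(k·n₁).
So n₁ = (1 + 1/k)·((z_{α} + z_β)/d)² = 1.250 × (2.487/0.22)².
n₁ = 1.250 × 127.79 = 159.7.
Round up: n₁ = 160, giving n₂ = 4 × 160 = 640.

n₁ = 160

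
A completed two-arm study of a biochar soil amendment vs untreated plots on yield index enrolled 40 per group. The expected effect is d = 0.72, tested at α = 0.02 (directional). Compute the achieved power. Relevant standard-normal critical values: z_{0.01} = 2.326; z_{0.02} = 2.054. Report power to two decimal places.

For two equal groups, power = Φ(d·√(n/2) − z_{α}).
d·√(n/2) = 0.72 × √(40/2) = 0.72 × 4.472 = 3.220.
z_β = 3.220 − 2.054 = 1.166.
Power = Φ(1.166) = 0.878.

power ≈ 0.88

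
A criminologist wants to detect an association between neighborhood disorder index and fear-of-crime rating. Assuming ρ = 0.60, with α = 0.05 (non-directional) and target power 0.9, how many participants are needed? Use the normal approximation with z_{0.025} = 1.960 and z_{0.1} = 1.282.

n = 25

Fisher's z: C = ½·ln((1+r)/(1−r)) = ½·ln(4.0000) = 0.6931.
n = ((z_{α/2} + z_β)/C)² + 3.
(1.960 + 1.282) / 0.6931 = 3.242 / 0.6931 = 4.678.
n = 4.678² + 3 = 21.88 + 3 = 24.9.
Round up.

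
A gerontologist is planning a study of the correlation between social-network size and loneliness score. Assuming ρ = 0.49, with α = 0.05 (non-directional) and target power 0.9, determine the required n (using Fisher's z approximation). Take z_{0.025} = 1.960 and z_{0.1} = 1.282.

n = 40

Fisher's z: C = ½·ln((1+r)/(1−r)) = ½·ln(2.9216) = 0.5361.
n = ((z_{α/2} + z_β)/C)² + 3.
(1.960 + 1.282) / 0.5361 = 3.242 / 0.5361 = 6.047.
n = 6.047² + 3 = 36.57 + 3 = 39.6.
Round up.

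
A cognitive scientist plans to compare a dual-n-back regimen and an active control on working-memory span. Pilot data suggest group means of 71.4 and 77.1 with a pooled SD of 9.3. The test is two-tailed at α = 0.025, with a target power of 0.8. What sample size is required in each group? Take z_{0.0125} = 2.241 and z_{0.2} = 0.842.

n = 51 per group

Cohen's d = |M₁ − M₂| / SD_pooled = |71.4 − 77.1| / 9.3 = 5.7 / 9.3 = 0.613.
For two independent groups with equal n: n = 2·((z_{α/2} + z_β) / d)².
z_{α/2} + z_β = 2.241 + 0.842 = 3.083.
n = 2 × (3.083 / 0.613)² = 2 × 5.029² = 2 × 25.29 = 50.6.
Round up to the next whole participant.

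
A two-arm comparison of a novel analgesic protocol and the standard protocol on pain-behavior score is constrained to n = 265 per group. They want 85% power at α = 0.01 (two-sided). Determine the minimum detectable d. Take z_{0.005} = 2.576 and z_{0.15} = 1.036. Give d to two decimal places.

d_min ≈ 0.31

For two independent groups of n = 265 each: d_min = (z_{α/2} + z_β)·√(2/n).
z-sum = 2.576 + 1.036 = 3.612.
d_min = 3.612 × √(2/265) = 3.612 × 0.0869 = 0.314.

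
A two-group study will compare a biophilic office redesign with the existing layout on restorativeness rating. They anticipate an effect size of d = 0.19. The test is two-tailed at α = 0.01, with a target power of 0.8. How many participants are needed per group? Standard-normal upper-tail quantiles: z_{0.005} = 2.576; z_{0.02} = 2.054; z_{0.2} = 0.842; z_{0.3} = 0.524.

For two independent groups with equal n: n = 2·((z_{α/2} + z_β) / d)².
z_{α/2} + z_β = 2.576 + 0.842 = 3.418.
n = 2 × (3.418 / 0.19)² = 2 × 17.989² = 2 × 323.62 = 647.2.
Round up to the next whole participant.

n = 648 per group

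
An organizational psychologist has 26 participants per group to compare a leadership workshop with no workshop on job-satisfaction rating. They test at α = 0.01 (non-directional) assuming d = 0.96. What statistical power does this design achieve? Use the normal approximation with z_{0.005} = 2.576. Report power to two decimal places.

For two equal groups, power = Φ(d·√(n/2) − z_{α/2}).
d·√(n/2) = 0.96 × √(26/2) = 0.96 × 3.606 = 3.461.
z_β = 3.461 − 2.576 = 0.885.
Power = Φ(0.885) = 0.812.

power ≈ 0.81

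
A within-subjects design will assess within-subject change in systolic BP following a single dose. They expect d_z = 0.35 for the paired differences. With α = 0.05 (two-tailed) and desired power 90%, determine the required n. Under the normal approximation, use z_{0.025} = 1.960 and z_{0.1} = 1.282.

For a paired (one-sample on differences) test: n = ((z_{α/2} + z_β) / d)².
z_{α/2} + z_β = 1.960 + 1.282 = 3.242.
n = (3.242 / 0.35)² = 9.263² = 85.80.
Round up.

n = 86 pairs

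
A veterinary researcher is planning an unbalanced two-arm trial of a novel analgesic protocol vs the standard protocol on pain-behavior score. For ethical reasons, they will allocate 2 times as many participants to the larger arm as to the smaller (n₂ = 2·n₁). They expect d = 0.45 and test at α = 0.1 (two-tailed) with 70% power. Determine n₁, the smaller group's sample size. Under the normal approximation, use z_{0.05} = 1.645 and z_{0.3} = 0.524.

With allocation ratio k = n₂/n₁ = 2, Var(x̄₁−x̄₂) = σ²(1/n₁ + 1/(k·n₁)) = σ²·(k+1)/(k·n₁).
So n₁ = (1 + 1/k)·((z_{α/2} + z_β)/d)² = 1.500 × (2.169/0.45)².
n₁ = 1.500 × 23.23 = 34.8.
Round up: n₁ = 35, giving n₂ = 2 × 35 = 70.

n₁ = 35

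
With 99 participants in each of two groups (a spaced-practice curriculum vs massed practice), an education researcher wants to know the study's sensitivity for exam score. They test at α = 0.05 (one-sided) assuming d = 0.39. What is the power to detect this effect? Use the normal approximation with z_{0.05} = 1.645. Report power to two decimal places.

power ≈ 0.86

For two equal groups, power = Φ(d·√(n/2) − z_{α}).
d·√(n/2) = 0.39 × √(99/2) = 0.39 × 7.036 = 2.744.
z_β = 2.744 − 1.645 = 1.099.
Power = Φ(1.099) = 0.864.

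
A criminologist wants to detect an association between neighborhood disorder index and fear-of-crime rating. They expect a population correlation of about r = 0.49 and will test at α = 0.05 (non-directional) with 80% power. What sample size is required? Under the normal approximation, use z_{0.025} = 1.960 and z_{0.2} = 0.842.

n = 31

Fisher's z: C = ½·ln((1+r)/(1−r)) = ½·ln(2.9216) = 0.5361.
n = ((z_{α/2} + z_β)/C)² + 3.
(1.960 + 0.842) / 0.5361 = 2.802 / 0.5361 = 5.227.
n = 5.227² + 3 = 27.32 + 3 = 30.3.
Round up.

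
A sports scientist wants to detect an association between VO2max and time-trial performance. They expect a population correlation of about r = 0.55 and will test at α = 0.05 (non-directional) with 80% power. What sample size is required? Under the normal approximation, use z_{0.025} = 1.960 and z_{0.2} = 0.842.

n = 24

Fisher's z: C = ½·ln((1+r)/(1−r)) = ½·ln(3.4444) = 0.6184.
n = ((z_{α/2} + z_β)/C)² + 3.
(1.960 + 0.842) / 0.6184 = 2.802 / 0.6184 = 4.531.
n = 4.531² + 3 = 20.53 + 3 = 23.5.
Round up.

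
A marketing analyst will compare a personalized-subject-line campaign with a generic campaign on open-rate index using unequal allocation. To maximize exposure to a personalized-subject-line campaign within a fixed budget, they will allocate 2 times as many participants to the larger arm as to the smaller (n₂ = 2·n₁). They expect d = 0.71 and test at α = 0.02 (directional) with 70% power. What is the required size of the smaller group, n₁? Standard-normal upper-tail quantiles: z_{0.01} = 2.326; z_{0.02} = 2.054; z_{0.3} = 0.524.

n₁ = 20

With allocation ratio k = n₂/n₁ = 2, Var(x̄₁−x̄₂) = σ²(1/n₁ + 1/(k·n₁)) = σ²·(k+1)/(k·n₁).
So n₁ = (1 + 1/k)·((z_{α} + z_β)/d)² = 1.500 × (2.578/0.71)².
n₁ = 1.500 × 13.18 = 19.8.
Round up: n₁ = 20, giving n₂ = 2 × 20 = 40.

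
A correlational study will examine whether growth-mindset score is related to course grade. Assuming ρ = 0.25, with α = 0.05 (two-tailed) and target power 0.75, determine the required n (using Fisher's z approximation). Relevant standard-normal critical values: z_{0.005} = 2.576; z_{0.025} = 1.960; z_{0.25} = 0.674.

n = 110

Fisher's z: C = ½·ln((1+r)/(1−r)) = ½·ln(1.6667) = 0.2554.
n = ((z_{α/2} + z_β)/C)² + 3.
(1.960 + 0.674) / 0.2554 = 2.634 / 0.2554 = 10.313.
n = 10.313² + 3 = 106.36 + 3 = 109.4.
Round up.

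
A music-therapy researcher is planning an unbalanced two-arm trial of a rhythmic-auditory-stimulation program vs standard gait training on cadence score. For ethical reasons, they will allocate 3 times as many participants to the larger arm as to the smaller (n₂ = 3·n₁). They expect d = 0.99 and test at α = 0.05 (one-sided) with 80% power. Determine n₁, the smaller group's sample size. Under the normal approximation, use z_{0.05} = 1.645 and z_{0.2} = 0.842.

With allocation ratio k = n₂/n₁ = 3, Var(x̄₁−x̄₂) = σ²(1/n₁ + 1/(k·n₁)) = σ²·(k+1)/(k·n₁).
So n₁ = (1 + 1/k)·((z_{α} + z_β)/d)² = 1.333 × (2.487/0.99)².
n₁ = 1.333 × 6.31 = 8.4.
Round up: n₁ = 9, giving n₂ = 3 × 9 = 27.

n₁ = 9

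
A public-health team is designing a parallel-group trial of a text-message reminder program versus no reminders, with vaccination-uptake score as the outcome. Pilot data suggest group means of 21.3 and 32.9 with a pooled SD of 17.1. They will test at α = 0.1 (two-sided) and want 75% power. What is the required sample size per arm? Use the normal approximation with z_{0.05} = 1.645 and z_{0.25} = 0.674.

Cohen's d = |M₁ − M₂| / SD_pooled = |21.3 − 32.9| / 17.1 = 11.6 / 17.1 = 0.678.
For two independent groups with equal n: n = 2·((z_{α/2} + z_β) / d)².
z_{α/2} + z_β = 1.645 + 0.674 = 2.319.
n = 2 × (2.319 / 0.678)² = 2 × 3.420² = 2 × 11.70 = 23.4.
Round up to the next whole participant.

n = 24 per group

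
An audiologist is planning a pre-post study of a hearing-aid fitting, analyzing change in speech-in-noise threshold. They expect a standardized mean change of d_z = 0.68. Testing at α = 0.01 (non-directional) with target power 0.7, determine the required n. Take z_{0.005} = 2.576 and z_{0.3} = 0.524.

n = 21 pairs

For a paired (one-sample on differences) test: n = ((z_{α/2} + z_β) / d)².
z_{α/2} + z_β = 2.576 + 0.524 = 3.100.
n = (3.100 / 0.68)² = 4.559² = 20.78.
Round up.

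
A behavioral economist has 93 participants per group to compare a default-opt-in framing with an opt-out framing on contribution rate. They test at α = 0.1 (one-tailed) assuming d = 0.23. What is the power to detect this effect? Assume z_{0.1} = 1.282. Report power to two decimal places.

For two equal groups, power = Φ(d·√(n/2) − z_{α}).
d·√(n/2) = 0.23 × √(93/2) = 0.23 × 6.819 = 1.568.
z_β = 1.568 − 1.282 = 0.286.
Power = Φ(0.286) = 0.613.

power ≈ 0.61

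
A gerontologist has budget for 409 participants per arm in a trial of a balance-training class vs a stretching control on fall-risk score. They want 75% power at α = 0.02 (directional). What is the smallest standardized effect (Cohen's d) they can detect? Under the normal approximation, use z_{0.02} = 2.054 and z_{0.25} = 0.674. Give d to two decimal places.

d_min ≈ 0.19

For two independent groups of n = 409 each: d_min = (z_{α} + z_β)·√(2/n).
z-sum = 2.054 + 0.674 = 2.728.
d_min = 2.728 × √(2/409) = 2.728 × 0.0699 = 0.191.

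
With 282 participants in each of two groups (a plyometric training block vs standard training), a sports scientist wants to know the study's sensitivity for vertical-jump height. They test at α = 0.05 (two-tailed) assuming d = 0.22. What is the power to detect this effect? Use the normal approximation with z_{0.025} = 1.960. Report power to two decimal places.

power ≈ 0.74

For two equal groups, power = Φ(d·√(n/2) − z_{α/2}).
d·√(n/2) = 0.22 × √(282/2) = 0.22 × 11.874 = 2.612.
z_β = 2.612 − 1.960 = 0.652.
Power = Φ(0.652) = 0.743.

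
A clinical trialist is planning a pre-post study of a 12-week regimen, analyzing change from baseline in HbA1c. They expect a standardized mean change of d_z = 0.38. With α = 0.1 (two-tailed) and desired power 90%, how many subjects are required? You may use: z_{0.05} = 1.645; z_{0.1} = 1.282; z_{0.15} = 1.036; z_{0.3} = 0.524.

For a paired (one-sample on differences) test: n = ((z_{α/2} + z_β) / d)².
z_{α/2} + z_β = 1.645 + 1.282 = 2.927.
n = (2.927 / 0.38)² = 7.703² = 59.33.
Round up.

n = 60 pairs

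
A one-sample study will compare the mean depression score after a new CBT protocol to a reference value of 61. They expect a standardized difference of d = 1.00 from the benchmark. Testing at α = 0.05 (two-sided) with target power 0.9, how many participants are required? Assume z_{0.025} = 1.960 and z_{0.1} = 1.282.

For a one-sample test: n = ((z_{α/2} + z_β) / d)².
z_{α/2} + z_β = 1.960 + 1.282 = 3.242.
n = (3.242 / 1.00)² = 3.242² = 10.51.
Round up.

n = 11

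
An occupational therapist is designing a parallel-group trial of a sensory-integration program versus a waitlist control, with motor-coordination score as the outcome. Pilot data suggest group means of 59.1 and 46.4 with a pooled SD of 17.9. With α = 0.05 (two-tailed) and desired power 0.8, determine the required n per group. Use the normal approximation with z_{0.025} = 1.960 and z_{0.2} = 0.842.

Cohen's d = |M₁ − M₂| / SD_pooled = |59.1 − 46.4| / 17.9 = 12.7 / 17.9 = 0.709.
For two independent groups with equal n: n = 2·((z_{α/2} + z_β) / d)².
z_{α/2} + z_β = 1.960 + 0.842 = 2.802.
n = 2 × (2.802 / 0.709)² = 2 × 3.952² = 2 × 15.62 = 31.2.
Round up to the next whole participant.

n = 32 per group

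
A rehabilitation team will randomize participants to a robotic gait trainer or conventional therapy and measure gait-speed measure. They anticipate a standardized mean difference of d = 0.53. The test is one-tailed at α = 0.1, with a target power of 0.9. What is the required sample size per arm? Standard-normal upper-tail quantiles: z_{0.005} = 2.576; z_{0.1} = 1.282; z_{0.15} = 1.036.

n = 47 per group

For two independent groups with equal n: n = 2·((z_{α} + z_β) / d)².
z_{α} + z_β = 1.282 + 1.282 = 2.564.
n = 2 × (2.564 / 0.53)² = 2 × 4.838² = 2 × 23.40 = 46.8.
Round up to the next whole participant.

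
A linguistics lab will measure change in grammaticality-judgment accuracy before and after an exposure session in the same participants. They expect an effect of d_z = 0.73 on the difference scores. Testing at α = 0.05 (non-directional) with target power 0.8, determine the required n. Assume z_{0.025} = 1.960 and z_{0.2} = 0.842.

For a paired (one-sample on differences) test: n = ((z_{α/2} + z_β) / d)².
z_{α/2} + z_β = 1.960 + 0.842 = 2.802.
n = (2.802 / 0.73)² = 3.838² = 14.73.
Round up.

n = 15 pairs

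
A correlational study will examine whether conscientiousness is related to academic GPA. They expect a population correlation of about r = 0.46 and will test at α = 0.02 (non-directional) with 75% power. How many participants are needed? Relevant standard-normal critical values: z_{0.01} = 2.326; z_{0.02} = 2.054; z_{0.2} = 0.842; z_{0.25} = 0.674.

n = 40

Fisher's z: C = ½·ln((1+r)/(1−r)) = ½·ln(2.7037) = 0.4973.
n = ((z_{α/2} + z_β)/C)² + 3.
(2.326 + 0.674) / 0.4973 = 3.000 / 0.4973 = 6.033.
n = 6.033² + 3 = 36.39 + 3 = 39.4.
Round up.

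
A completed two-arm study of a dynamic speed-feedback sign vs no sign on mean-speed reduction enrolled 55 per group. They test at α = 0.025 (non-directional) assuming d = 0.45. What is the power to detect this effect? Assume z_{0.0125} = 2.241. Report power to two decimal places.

power ≈ 0.55

For two equal groups, power = Φ(d·√(n/2) − z_{α/2}).
d·√(n/2) = 0.45 × √(55/2) = 0.45 × 5.244 = 2.360.
z_β = 2.360 − 2.241 = 0.119.
Power = Φ(0.119) = 0.547.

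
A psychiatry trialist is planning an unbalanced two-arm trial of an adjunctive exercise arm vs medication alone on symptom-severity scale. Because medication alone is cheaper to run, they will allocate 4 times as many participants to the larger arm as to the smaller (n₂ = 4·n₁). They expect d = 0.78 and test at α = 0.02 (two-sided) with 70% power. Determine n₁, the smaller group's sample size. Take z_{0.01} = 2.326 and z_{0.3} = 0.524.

n₁ = 17

With allocation ratio k = n₂/n₁ = 4, Var(x̄₁−x̄₂) = σ²(1/n₁ + 1/(k·n₁)) = σ²·(k+1)/(k·n₁).
So n₁ = (1 + 1/k)·((z_{α/2} + z_β)/d)² = 1.250 × (2.850/0.78)².
n₁ = 1.250 × 13.35 = 16.7.
Round up: n₁ = 17, giving n₂ = 4 × 17 = 68.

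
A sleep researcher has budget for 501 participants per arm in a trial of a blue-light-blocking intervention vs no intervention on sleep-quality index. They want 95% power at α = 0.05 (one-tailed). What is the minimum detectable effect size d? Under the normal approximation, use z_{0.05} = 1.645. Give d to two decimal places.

For two independent groups of n = 501 each: d_min = (z_{α} + z_β)·√(2/n).
z-sum = 1.645 + 1.645 = 3.290.
d_min = 3.290 × √(2/501) = 3.290 × 0.0632 = 0.208.

d_min ≈ 0.21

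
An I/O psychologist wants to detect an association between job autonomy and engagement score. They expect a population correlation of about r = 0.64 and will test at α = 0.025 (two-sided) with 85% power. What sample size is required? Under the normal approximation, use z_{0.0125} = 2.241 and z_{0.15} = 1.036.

n = 22

Fisher's z: C = ½·ln((1+r)/(1−r)) = ½·ln(4.5556) = 0.7582.
n = ((z_{α/2} + z_β)/C)² + 3.
(2.241 + 1.036) / 0.7582 = 3.277 / 0.7582 = 4.322.
n = 4.322² + 3 = 18.68 + 3 = 21.7.
Round up.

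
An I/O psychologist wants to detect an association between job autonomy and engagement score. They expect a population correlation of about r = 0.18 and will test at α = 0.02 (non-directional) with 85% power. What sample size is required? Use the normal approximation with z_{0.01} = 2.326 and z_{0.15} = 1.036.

Fisher's z: C = ½·ln((1+r)/(1−r)) = ½·ln(1.4390) = 0.1820.
n = ((z_{α/2} + z_β)/C)² + 3.
(2.326 + 1.036) / 0.1820 = 3.362 / 0.1820 = 18.473.
n = 18.473² + 3 = 341.23 + 3 = 344.2.
Round up.

n = 345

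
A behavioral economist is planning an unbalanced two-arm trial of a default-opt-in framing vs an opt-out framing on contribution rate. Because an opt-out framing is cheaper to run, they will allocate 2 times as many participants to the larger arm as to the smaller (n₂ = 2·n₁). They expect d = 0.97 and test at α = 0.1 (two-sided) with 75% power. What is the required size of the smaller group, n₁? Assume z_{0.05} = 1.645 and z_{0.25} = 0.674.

n₁ = 9

With allocation ratio k = n₂/n₁ = 2, Var(x̄₁−x̄₂) = σ²(1/n₁ + 1/(k·n₁)) = σ²·(k+1)/(k·n₁).
So n₁ = (1 + 1/k)·((z_{α/2} + z_β)/d)² = 1.500 × (2.319/0.97)².
n₁ = 1.500 × 5.72 = 8.6.
Round up: n₁ = 9, giving n₂ = 2 × 9 = 18.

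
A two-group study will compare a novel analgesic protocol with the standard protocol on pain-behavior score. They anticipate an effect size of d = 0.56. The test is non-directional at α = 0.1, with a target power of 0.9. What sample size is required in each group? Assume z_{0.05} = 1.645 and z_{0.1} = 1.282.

For two independent groups with equal n: n = 2·((z_{α/2} + z_β) / d)².
z_{α/2} + z_β = 1.645 + 1.282 = 2.927.
n = 2 × (2.927 / 0.56)² = 2 × 5.227² = 2 × 27.32 = 54.6.
Round up to the next whole participant.

n = 55 per group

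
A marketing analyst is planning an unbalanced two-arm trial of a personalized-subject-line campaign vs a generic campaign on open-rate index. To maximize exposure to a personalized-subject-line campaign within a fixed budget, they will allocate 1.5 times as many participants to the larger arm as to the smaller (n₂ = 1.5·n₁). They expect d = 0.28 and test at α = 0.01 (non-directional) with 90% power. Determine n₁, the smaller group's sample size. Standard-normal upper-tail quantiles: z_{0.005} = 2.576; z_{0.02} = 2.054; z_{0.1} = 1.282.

With allocation ratio k = n₂/n₁ = 1.5, Var(x̄₁−x̄₂) = σ²(1/n₁ + 1/(k·n₁)) = σ²·(k+1)/(k·n₁).
So n₁ = (1 + 1/k)·((z_{α/2} + z_β)/d)² = 1.667 × (3.858/0.28)².
n₁ = 1.667 × 189.85 = 316.4.
Round up: n₁ = 317, giving n₂ = ⌈1.5 × 317⌉ = ⌈475.5⌉ = 476.

n₁ = 317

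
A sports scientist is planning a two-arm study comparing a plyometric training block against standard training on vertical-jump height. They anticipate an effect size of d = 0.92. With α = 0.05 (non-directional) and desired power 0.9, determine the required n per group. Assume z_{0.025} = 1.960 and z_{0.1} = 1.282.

n = 25 per group

For two independent groups with equal n: n = 2·((z_{α/2} + z_β) / d)².
z_{α/2} + z_β = 1.960 + 1.282 = 3.242.
n = 2 × (3.242 / 0.92)² = 2 × 3.524² = 2 × 12.42 = 24.8.
Round up to the next whole participant.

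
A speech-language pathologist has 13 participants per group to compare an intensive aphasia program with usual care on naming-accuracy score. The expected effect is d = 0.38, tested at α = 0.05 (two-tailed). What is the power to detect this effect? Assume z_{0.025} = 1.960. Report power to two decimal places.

For two equal groups, power = Φ(d·√(n/2) − z_{α/2}).
d·√(n/2) = 0.38 × √(13/2) = 0.38 × 2.550 = 0.969.
z_β = 0.969 − 1.960 = -0.991.
Power = Φ(-0.991) = 0.161.

power ≈ 0.16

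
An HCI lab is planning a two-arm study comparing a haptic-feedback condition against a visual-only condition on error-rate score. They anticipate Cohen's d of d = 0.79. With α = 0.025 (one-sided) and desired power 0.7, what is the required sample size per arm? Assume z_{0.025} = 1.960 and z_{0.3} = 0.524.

n = 20 per group

For two independent groups with equal n: n = 2·((z_{α} + z_β) / d)².
z_{α} + z_β = 1.960 + 0.524 = 2.484.
n = 2 × (2.484 / 0.79)² = 2 × 3.144² = 2 × 9.89 = 19.8.
Round up to the next whole participant.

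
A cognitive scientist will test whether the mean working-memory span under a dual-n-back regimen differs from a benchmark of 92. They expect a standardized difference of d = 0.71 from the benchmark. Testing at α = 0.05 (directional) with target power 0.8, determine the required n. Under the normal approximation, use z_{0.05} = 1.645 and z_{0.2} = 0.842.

n = 13

For a one-sample test: n = ((z_{α} + z_β) / d)².
z_{α} + z_β = 1.645 + 0.842 = 2.487.
n = (2.487 / 0.71)² = 3.503² = 12.27.
Round up.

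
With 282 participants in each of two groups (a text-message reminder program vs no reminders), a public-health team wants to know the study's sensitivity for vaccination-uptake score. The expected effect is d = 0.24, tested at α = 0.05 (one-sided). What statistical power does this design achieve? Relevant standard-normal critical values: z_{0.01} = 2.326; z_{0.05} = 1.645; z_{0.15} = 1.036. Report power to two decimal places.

For two equal groups, power = Φ(d·√(n/2) − z_{α}).
d·√(n/2) = 0.24 × √(282/2) = 0.24 × 11.874 = 2.850.
z_β = 2.850 − 1.645 = 1.205.
Power = Φ(1.205) = 0.886.

power ≈ 0.89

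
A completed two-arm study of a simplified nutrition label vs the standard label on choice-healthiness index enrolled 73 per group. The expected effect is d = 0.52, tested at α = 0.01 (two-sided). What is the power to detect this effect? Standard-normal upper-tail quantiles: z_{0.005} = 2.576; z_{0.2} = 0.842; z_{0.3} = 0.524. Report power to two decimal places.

power ≈ 0.71

For two equal groups, power = Φ(d·√(n/2) − z_{α/2}).
d·√(n/2) = 0.52 × √(73/2) = 0.52 × 6.042 = 3.142.
z_β = 3.142 − 2.576 = 0.566.
Power = Φ(0.566) = 0.714.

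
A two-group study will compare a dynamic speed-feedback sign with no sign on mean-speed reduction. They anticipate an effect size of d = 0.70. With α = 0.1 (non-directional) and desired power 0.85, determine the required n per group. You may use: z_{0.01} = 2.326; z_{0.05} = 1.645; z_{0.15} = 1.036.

n = 30 per group

For two independent groups with equal n: n = 2·((z_{α/2} + z_β) / d)².
z_{α/2} + z_β = 1.645 + 1.036 = 2.681.
n = 2 × (2.681 / 0.70)² = 2 × 3.830² = 2 × 14.67 = 29.3.
Round up to the next whole participant.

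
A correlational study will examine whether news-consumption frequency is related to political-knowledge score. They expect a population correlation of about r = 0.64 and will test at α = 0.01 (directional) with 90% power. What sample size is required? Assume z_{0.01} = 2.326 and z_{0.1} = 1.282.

n = 26

Fisher's z: C = ½·ln((1+r)/(1−r)) = ½·ln(4.5556) = 0.7582.
n = ((z_{α} + z_β)/C)² + 3.
(2.326 + 1.282) / 0.7582 = 3.608 / 0.7582 = 4.759.
n = 4.759² + 3 = 22.64 + 3 = 25.6.
Round up.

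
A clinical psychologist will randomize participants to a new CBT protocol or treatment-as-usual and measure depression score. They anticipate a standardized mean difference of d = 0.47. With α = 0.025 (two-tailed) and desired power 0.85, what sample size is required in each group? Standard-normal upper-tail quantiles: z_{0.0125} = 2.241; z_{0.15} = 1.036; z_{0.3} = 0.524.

n = 98 per group

For two independent groups with equal n: n = 2·((z_{α/2} + z_β) / d)².
z_{α/2} + z_β = 2.241 + 1.036 = 3.277.
n = 2 × (3.277 / 0.47)² = 2 × 6.972² = 2 × 48.61 = 97.2.
Round up to the next whole participant.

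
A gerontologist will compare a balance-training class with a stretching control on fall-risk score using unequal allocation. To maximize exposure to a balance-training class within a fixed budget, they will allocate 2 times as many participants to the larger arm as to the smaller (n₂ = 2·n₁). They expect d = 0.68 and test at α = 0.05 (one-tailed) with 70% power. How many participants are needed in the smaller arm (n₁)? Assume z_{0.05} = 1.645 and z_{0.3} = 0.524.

n₁ = 16

With allocation ratio k = n₂/n₁ = 2, Var(x̄₁−x̄₂) = σ²(1/n₁ + 1/(k·n₁)) = σ²·(k+1)/(k·n₁).
So n₁ = (1 + 1/k)·((z_{α} + z_β)/d)² = 1.500 × (2.169/0.68)².
n₁ = 1.500 × 10.17 = 15.3.
Round up: n₁ = 16, giving n₂ = 2 × 16 = 32.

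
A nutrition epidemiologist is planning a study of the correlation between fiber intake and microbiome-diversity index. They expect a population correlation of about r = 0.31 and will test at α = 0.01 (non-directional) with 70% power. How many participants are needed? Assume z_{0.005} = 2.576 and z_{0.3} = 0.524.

Fisher's z: C = ½·ln((1+r)/(1−r)) = ½·ln(1.8986) = 0.3205.
n = ((z_{α/2} + z_β)/C)² + 3.
(2.576 + 0.524) / 0.3205 = 3.100 / 0.3205 = 9.672.
n = 9.672² + 3 = 93.56 + 3 = 96.6.
Round up.

n = 97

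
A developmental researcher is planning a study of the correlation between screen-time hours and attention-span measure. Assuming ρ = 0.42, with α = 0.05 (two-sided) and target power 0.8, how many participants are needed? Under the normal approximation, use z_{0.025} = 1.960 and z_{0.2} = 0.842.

n = 43

Fisher's z: C = ½·ln((1+r)/(1−r)) = ½·ln(2.4483) = 0.4477.
n = ((z_{α/2} + z_β)/C)² + 3.
(1.960 + 0.842) / 0.4477 = 2.802 / 0.4477 = 6.259.
n = 6.259² + 3 = 39.17 + 3 = 42.2.
Round up.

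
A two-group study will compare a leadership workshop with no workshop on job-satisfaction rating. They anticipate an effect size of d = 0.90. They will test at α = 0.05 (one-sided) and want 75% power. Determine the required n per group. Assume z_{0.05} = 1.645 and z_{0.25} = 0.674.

For two independent groups with equal n: n = 2·((z_{α} + z_β) / d)².
z_{α} + z_β = 1.645 + 0.674 = 2.319.
n = 2 × (2.319 / 0.90)² = 2 × 2.577² = 2 × 6.64 = 13.3.
Round up to the next whole participant.

n = 14 per group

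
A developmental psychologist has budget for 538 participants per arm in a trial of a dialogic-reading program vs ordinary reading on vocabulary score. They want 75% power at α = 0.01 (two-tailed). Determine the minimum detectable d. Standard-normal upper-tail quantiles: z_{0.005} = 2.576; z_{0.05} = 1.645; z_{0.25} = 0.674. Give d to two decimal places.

For two independent groups of n = 538 each: d_min = (z_{α/2} + z_β)·√(2/n).
z-sum = 2.576 + 0.674 = 3.250.
d_min = 3.250 × √(2/538) = 3.250 × 0.0610 = 0.198.

d_min ≈ 0.20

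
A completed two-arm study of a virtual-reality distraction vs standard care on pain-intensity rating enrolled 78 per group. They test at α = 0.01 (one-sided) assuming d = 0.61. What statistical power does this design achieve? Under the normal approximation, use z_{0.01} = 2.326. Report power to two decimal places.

power ≈ 0.93

For two equal groups, power = Φ(d·√(n/2) − z_{α}).
d·√(n/2) = 0.61 × √(78/2) = 0.61 × 6.245 = 3.809.
z_β = 3.809 − 2.326 = 1.483.
Power = Φ(1.483) = 0.931.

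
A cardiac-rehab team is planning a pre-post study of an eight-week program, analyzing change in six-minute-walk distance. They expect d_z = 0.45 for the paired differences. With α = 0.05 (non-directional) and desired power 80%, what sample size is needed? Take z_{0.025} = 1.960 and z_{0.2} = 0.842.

n = 39 pairs

For a paired (one-sample on differences) test: n = ((z_{α/2} + z_β) / d)².
z_{α/2} + z_β = 1.960 + 0.842 = 2.802.
n = (2.802 / 0.45)² = 6.227² = 38.77.
Round up.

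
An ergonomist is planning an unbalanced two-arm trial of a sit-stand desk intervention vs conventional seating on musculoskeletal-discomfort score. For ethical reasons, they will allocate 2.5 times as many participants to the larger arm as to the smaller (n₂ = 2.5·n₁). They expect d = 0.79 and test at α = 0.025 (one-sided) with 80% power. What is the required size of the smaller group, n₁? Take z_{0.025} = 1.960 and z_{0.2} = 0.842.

n₁ = 18

With allocation ratio k = n₂/n₁ = 2.5, Var(x̄₁−x̄₂) = σ²(1/n₁ + 1/(k·n₁)) = σ²·(k+1)/(k·n₁).
So n₁ = (1 + 1/k)·((z_{α} + z_β)/d)² = 1.400 × (2.802/0.79)².
n₁ = 1.400 × 12.58 = 17.6.
Round up: n₁ = 18, giving n₂ = 2.5 × 18 = 45.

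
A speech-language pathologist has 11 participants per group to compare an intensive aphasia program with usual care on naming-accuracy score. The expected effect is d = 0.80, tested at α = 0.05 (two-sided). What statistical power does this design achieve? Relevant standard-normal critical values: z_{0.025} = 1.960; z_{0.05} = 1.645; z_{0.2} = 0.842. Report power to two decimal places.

For two equal groups, power = Φ(d·√(n/2) − z_{α/2}).
d·√(n/2) = 0.80 × √(11/2) = 0.80 × 2.345 = 1.876.
z_β = 1.876 − 1.960 = -0.084.
Power = Φ(-0.084) = 0.467.

power ≈ 0.47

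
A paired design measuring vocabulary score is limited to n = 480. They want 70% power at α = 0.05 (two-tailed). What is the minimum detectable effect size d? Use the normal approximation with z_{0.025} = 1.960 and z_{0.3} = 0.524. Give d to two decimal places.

d_min ≈ 0.11

For a single sample (or paired design) of n = 480: d_min = (z_{α/2} + z_β)/√n.
z-sum = 1.960 + 0.524 = 2.484.
d_min = 2.484 / √480 = 2.484 / 21.909 = 0.113.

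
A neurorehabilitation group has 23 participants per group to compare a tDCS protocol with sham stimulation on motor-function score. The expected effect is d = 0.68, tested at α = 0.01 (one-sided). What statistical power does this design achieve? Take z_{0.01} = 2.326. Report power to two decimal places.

For two equal groups, power = Φ(d·√(n/2) − z_{α}).
d·√(n/2) = 0.68 × √(23/2) = 0.68 × 3.391 = 2.306.
z_β = 2.306 − 2.326 = -0.020.
Power = Φ(-0.020) = 0.492.

power ≈ 0.49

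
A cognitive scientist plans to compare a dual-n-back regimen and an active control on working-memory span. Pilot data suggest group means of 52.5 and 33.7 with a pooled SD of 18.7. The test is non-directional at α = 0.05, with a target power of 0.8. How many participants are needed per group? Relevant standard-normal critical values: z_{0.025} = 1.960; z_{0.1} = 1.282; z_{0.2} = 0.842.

n = 16 per group

Cohen's d = |M₁ − M₂| / SD_pooled = |52.5 − 33.7| / 18.7 = 18.8 / 18.7 = 1.005.
For two independent groups with equal n: n = 2·((z_{α/2} + z_β) / d)².
z_{α/2} + z_β = 1.960 + 0.842 = 2.802.
n = 2 × (2.802 / 1.005)² = 2 × 2.788² = 2 × 7.77 = 15.5.
Round up to the next whole participant.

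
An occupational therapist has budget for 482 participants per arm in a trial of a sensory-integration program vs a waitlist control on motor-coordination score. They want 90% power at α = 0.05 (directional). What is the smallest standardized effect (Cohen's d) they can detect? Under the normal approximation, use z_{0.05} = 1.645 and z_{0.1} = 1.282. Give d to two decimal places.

For two independent groups of n = 482 each: d_min = (z_{α} + z_β)·√(2/n).
z-sum = 1.645 + 1.282 = 2.927.
d_min = 2.927 × √(2/482) = 2.927 × 0.0644 = 0.189.

d_min ≈ 0.19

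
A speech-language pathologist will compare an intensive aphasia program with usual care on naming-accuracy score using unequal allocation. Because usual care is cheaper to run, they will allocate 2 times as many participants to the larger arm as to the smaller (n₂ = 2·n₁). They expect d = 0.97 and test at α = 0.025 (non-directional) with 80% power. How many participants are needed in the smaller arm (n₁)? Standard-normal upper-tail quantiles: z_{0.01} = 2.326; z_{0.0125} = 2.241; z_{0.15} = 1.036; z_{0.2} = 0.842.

n₁ = 16

With allocation ratio k = n₂/n₁ = 2, Var(x̄₁−x̄₂) = σ²(1/n₁ + 1/(k·n₁)) = σ²·(k+1)/(k·n₁).
So n₁ = (1 + 1/k)·((z_{α/2} + z_β)/d)² = 1.500 × (3.083/0.97)².
n₁ = 1.500 × 10.10 = 15.2.
Round up: n₁ = 16, giving n₂ = 2 × 16 = 32.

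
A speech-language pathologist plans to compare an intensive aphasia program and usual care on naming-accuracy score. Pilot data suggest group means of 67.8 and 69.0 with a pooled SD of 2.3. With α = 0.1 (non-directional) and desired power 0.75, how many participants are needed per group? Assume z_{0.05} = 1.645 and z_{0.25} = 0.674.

n = 40 per group

Cohen's d = |M₁ − M₂| / SD_pooled = |67.8 − 69.0| / 2.3 = 1.2 / 2.3 = 0.522.
For two independent groups with equal n: n = 2·((z_{α/2} + z_β) / d)².
z_{α/2} + z_β = 1.645 + 0.674 = 2.319.
n = 2 × (2.319 / 0.522)² = 2 × 4.443² = 2 × 19.74 = 39.5.
Round up to the next whole participant.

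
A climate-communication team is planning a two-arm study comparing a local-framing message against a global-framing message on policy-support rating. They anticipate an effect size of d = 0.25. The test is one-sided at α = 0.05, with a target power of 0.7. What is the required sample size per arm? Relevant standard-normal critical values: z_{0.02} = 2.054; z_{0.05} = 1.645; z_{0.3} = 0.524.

n = 151 per group

For two independent groups with equal n: n = 2·((z_{α} + z_β) / d)².
z_{α} + z_β = 1.645 + 0.524 = 2.169.
n = 2 × (2.169 / 0.25)² = 2 × 8.676² = 2 × 75.27 = 150.5.
Round up to the next whole participant.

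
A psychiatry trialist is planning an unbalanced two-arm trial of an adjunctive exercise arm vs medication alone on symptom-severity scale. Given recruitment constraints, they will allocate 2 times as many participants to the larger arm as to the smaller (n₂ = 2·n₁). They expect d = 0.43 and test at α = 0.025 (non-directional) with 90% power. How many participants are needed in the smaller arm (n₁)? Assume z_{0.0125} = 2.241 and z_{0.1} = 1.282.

With allocation ratio k = n₂/n₁ = 2, Var(x̄₁−x̄₂) = σ²(1/n₁ + 1/(k·n₁)) = σ²·(k+1)/(k·n₁).
So n₁ = (1 + 1/k)·((z_{α/2} + z_β)/d)² = 1.500 × (3.523/0.43)².
n₁ = 1.500 × 67.13 = 100.7.
Round up: n₁ = 101, giving n₂ = 2 × 101 = 202.

n₁ = 101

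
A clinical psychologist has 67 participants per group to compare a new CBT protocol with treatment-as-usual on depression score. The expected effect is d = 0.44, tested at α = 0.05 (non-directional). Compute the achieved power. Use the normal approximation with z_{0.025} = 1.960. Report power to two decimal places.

For two equal groups, power = Φ(d·√(n/2) − z_{α/2}).
d·√(n/2) = 0.44 × √(67/2) = 0.44 × 5.788 = 2.547.
z_β = 2.547 − 1.960 = 0.587.
Power = Φ(0.587) = 0.721.

power ≈ 0.72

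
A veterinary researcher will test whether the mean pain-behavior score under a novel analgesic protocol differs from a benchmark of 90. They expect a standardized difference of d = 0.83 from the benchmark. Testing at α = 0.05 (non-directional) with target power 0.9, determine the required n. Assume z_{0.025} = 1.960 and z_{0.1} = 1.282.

n = 16

For a one-sample test: n = ((z_{α/2} + z_β) / d)².
z_{α/2} + z_β = 1.960 + 1.282 = 3.242.
n = (3.242 / 0.83)² = 3.906² = 15.26.
Round up.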